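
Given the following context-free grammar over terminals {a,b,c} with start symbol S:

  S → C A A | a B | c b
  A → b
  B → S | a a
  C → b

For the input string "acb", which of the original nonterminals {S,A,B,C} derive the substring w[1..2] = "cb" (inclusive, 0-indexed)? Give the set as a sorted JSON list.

CNF form of G:
  S -> C X4 | T0 B | T1 T2
  A -> b
  B -> C X3 | T0 B | T0 T0 | T1 T2
  C -> b
  T0 -> a
  T1 -> c
  T2 -> b
  X3 -> A A
  X4 -> A A

CYK fill — only the sub-triangle for w[1..2]:
  [1..1]={T1}  "c"  orig:{}
  [2..2]={A,C,T2}  "b"  orig:{A,C}
  [1..2]={B,S}  "cb"

Original NTs in T[1,2] deriving "cb": ["B", "S"]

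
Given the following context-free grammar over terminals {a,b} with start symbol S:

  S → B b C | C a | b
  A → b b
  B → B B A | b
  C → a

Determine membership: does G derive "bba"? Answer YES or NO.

CNF form of G:
  S -> B X3 | C T1 | b
  A -> T0 T0
  B -> B X2 | b
  C -> a
  T0 -> b
  T1 -> a
  X2 -> B A
  X3 -> T0 C

CYK fill:
  [0..0]={B,S,T0}  "b"  orig:{B,S}
  [1..1]={B,S,T0}  "b"  orig:{B,S}
  [2..2]={C,T1}  "a"  orig:{C}
  [0..1]={A}  "bb"
  [1..2]={X3}  "ba"  orig:{}
  [0..2]={S}  "bba"

S ∈ T[0,2] ⇒ YES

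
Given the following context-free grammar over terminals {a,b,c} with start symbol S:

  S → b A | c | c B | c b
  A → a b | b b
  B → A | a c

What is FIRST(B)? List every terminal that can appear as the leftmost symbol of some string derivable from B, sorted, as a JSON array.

FIRST iteration:
[1]
  A via A→a b: +{a}
  A via A→b b: +{b}
  B via B→A: +{a,b}
  S via S→b A: +{b}
  S via S→c: +{c}
  FIRST[S]={b,c}  FIRST[A]={a,b}  FIRST[B]={a,b}
[2] (no change)
  FIRST[S]={b,c}  FIRST[A]={a,b}  FIRST[B]={a,b}

FIRST(B) = ["a", "b"]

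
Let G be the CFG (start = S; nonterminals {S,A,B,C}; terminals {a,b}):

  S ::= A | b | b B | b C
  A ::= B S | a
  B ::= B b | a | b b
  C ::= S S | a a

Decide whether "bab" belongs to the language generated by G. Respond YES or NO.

Convert to CNF:
  S -> B S | T0 B | T0 C | a | b
  A -> B S | a
  B -> B T0 | T0 T0 | a
  C -> S S | T1 T1
  T0 -> b
  T1 -> a

CYK fill:
  cell(0,0) b: {S,T0}  orig:{S}
  cell(1,1) a: {A,B,S,T1}  orig:{A,B,S}
  cell(2,2) b: {S,T0}  orig:{S}
  cell(0,1) ba: {C,S}
  cell(1,2) ab: {A,B,C,S}
  cell(0,2) bab: {C,S}

S ∈ T[0,2] ⇒ YES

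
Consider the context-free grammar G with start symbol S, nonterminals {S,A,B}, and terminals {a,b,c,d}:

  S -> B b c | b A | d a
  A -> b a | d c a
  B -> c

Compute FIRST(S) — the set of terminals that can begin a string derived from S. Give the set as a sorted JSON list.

Compute FIRST by fixpoint:
pass 1:
  A via A→b a: +{b}
  A via A→d c a: +{d}
  B via B→c: +{c}
  S via S→B b c: +{c}
  S via S→b A: +{b}
  S via S→d a: +{d}
  FIRST[S]={b,c,d}  FIRST[A]={b,d}  FIRST[B]={c}
pass 2: (stable)
  FIRST[S]={b,c,d}  FIRST[A]={b,d}  FIRST[B]={c}

FIRST(S) = ["b", "c", "d"]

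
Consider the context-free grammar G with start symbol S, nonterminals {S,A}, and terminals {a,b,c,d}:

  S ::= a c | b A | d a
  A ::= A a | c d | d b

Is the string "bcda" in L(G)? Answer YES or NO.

Convert to CNF:
  S -> T0 T1 | T2 T0 | T3 A
  A -> A T0 | T1 T2 | T2 T3
  T0 -> a
  T1 -> c
  T2 -> d
  T3 -> b

Fill CYK table bottom-up:
  [0..0]={T3}  "b"  orig:{}
  [1..1]={T1}  "c"  orig:{}
  [2..2]={T2}  "d"  orig:{}
  [3..3]={T0}  "a"  orig:{}
  [0..1]=∅  "bc"
  [1..2]={A}  "cd"
  [2..3]={S}  "da"
  [0..2]={S}  "bcd"
  [1..3]={A}  "cda"
  [0..3]={S}  "bcda"

S ∈ T[0,3] ⇒ YES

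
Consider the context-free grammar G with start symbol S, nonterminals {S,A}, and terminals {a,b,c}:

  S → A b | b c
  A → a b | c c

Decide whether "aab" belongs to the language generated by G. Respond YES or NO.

Convert to CNF:
  S -> A T1 | T1 T2
  A -> T0 T1 | T2 T2
  T0 -> a
  T1 -> b
  T2 -> c

CYK table (by increasing span):
  cell(0,0) a: {T0}  orig:{}
  cell(1,1) a: {T0}  orig:{}
  cell(2,2) b: {T1}  orig:{}
  cell(0,1) aa: ∅
  cell(1,2) ab: {A}
  cell(0,2) aab: ∅

S ∉ T[0,2] ⇒ NO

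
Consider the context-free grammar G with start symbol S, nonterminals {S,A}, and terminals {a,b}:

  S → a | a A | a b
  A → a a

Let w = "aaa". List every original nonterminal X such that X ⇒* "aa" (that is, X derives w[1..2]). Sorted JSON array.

CNF form of G:
  S -> T0 A | T0 T1 | a
  A -> T0 T0
  T0 -> a
  T1 -> b

CYK table (by increasing span) — only the sub-triangle for w[1..2]:
  cell(1,1) a: {S,T0}  orig:{S}
  cell(2,2) a: {S,T0}  orig:{S}
  cell(1,2) aa: {A}

Original NTs in T[1,2] deriving "aa": ["A"]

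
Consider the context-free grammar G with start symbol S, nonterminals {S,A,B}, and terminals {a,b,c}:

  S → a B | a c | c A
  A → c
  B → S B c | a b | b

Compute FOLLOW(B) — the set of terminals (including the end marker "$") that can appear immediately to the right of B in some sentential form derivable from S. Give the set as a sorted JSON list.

FIRST sets, iterate to fixpoint:
[1]
  A via A→c: +{c}
  B via B→a b: +{a}
  B via B→b: +{b}
  S via S→a B: +{a}
  S via S→c A: +{c}
  FIRST(S)={a,c}  FIRST(A)={c}  FIRST(B)={a,b}
[2]
  B via B→S B c: +{c}
  FIRST(S)={a,c}  FIRST(A)={c}  FIRST(B)={a,b,c}
[3] done
  FIRST(S)={a,c}  FIRST(A)={c}  FIRST(B)={a,b,c}

FOLLOW iteration:
seed FOLLOW(S) with $
iter 1:
  B→S B c: FOLLOW(S) ⊇ FIRST(B) = {a,b,c}; new: +{a,b,c}
  B→S B c: FOLLOW(B) ⊇ FIRST(c) = {c}; new: +{c}
  S→a B: FOLLOW(B) ⊇ FOLLOW(S) ⊇ {$,a,b,c}; new: +{$,a,b}
  S→c A: FOLLOW(A) ⊇ FOLLOW(S) ⊇ {$,a,b,c}; new: +{$,a,b,c}
  FOLLOW[S]={$,a,b,c}  FOLLOW[A]={$,a,b,c}  FOLLOW[B]={$,a,b,c}
iter 2: (no change)
  FOLLOW[S]={$,a,b,c}  FOLLOW[A]={$,a,b,c}  FOLLOW[B]={$,a,b,c}

FOLLOW(B) = ["$", "a", "b", "c"]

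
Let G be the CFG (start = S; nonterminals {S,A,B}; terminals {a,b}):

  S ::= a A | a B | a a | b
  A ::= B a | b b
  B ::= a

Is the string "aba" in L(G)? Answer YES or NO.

Convert to CNF:
  S -> T0 A | T0 B | T0 T0 | b
  A -> B T0 | T1 T1
  B -> a
  T0 -> a
  T1 -> b

CYK fill:
  [0..0]={B,T0}  "a"  orig:{B}
  [1..1]={S,T1}  "b"  orig:{S}
  [2..2]={B,T0}  "a"  orig:{B}
  [0..1]=∅  "ab"
  [1..2]=∅  "ba"
  [0..2]=∅  "aba"

S ∉ T[0,2] ⇒ NO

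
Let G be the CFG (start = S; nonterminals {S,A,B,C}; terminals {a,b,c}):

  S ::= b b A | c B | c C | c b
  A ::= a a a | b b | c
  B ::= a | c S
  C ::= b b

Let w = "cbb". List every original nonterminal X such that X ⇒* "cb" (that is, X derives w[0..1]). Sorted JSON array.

CNF form of G:
  S -> T1 X4 | T2 B | T2 C | T2 T1
  A -> T0 X3 | T1 T1 | c
  B -> T2 S | a
  C -> T1 T1
  T0 -> a
  T1 -> b
  T2 -> c
  X3 -> T0 T0
  X4 -> T1 A

CYK fill (cells [i..j] with 0 ≤ i ≤ j ≤ 1 only):
  cell(0,0) c: {A,T2}  orig:{A}
  cell(1,1) b: {T1}  orig:{}
  cell(0,1) cb: {S}

Original NTs in T[0,1] deriving "cb": ["S"]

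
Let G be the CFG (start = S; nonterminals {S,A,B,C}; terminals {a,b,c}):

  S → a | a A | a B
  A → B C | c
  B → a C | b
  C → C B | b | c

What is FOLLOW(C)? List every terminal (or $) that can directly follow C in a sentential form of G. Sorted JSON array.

Compute FIRST by fixpoint:
pass 1:
  A via A→c: +{c}
  B via B→a C: +{a}
  B via B→b: +{b}
  C via C→b: +{b}
  C via C→c: +{c}
  S via S→a: +{a}
  S: {a}  A: {c}  B: {a,b}  C: {b,c}
pass 2:
  A via A→B C: +{a,b}
  S: {a}  A: {a,b,c}  B: {a,b}  C: {b,c}
pass 3: — fixpoint
  S: {a}  A: {a,b,c}  B: {a,b}  C: {b,c}

FOLLOW sets:
initialize: $ ∈ FOLLOW(S)
[1]
  A→B C: FOLLOW(B) ⊇ FIRST(C) = {b,c}; new: +{b,c}
  B→a C: FOLLOW(C) ⊇ FOLLOW(B) ⊇ {b,c}; new: +{b,c}
  C→C B: FOLLOW(C) ⊇ FIRST(B) = {a,b}; new: +{a}
  C→C B: FOLLOW(B) ⊇ FOLLOW(C) ⊇ {a,b,c}; new: +{a}
  S→a A: FOLLOW(A) ⊇ FOLLOW(S) ⊇ {$}; new: +{$}
  S→a B: FOLLOW(B) ⊇ FOLLOW(S) ⊇ {$}; new: +{$}
  S: {$}  A: {$}  B: {$,a,b,c}  C: {a,b,c}
[2]
  A→B C: FOLLOW(C) ⊇ FOLLOW(A) ⊇ {$}; new: +{$}
  S: {$}  A: {$}  B: {$,a,b,c}  C: {$,a,b,c}
[3] (no change)
  S: {$}  A: {$}  B: {$,a,b,c}  C: {$,a,b,c}

FOLLOW(C) = ["$", "a", "b", "c"]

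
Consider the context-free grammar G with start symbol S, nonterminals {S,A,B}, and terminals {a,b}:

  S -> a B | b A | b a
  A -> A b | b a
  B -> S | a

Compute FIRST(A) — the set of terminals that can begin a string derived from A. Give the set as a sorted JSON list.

FIRST iteration:
iter 1:
  A via A→b a: +{b}
  B via B→a: +{a}
  S via S→a B: +{a}
  S via S→b A: +{b}
  FIRST(S)={a,b}  FIRST(A)={b}  FIRST(B)={a}
iter 2:
  B via B→S: +{b}
  FIRST(S)={a,b}  FIRST(A)={b}  FIRST(B)={a,b}
iter 3: done
  FIRST(S)={a,b}  FIRST(A)={b}  FIRST(B)={a,b}

FIRST(A) = ["b"]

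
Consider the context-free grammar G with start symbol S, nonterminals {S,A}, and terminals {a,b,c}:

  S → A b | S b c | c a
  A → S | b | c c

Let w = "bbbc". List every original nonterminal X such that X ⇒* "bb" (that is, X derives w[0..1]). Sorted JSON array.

Convert to CNF:
  S -> A T0 | S X4 | T1 T2
  A -> A T0 | S X3 | T1 T1 | T1 T2 | b
  T0 -> b
  T1 -> c
  T2 -> a
  X3 -> T0 T1
  X4 -> T0 T1

Fill CYK table bottom-up — only the sub-triangle for w[0..1]:
  cell(0,0) b: {A,T0}  orig:{A}
  cell(1,1) b: {A,T0}  orig:{A}
  cell(0,1) bb: {A,S}

Original NTs in T[0,1] deriving "bb": ["A", "S"]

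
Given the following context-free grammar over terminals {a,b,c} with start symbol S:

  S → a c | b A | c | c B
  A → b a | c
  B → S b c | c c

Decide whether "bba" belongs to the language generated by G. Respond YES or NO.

CNF form of G:
  S -> T0 A | T1 T2 | T2 B | c
  A -> T0 T1 | c
  B -> S X3 | T2 T2
  T0 -> b
  T1 -> a
  T2 -> c
  X3 -> T0 T2

CYK fill:
  T[0,0] 'b' = {T0}  orig:{}
  T[1,1] 'b' = {T0}  orig:{}
  T[2,2] 'a' = {T1}  orig:{}
  T[0,1] 'bb' = ∅
  T[1,2] 'ba' = {A}
  T[0,2] 'bba' = {S}

S ∈ T[0,2] ⇒ YES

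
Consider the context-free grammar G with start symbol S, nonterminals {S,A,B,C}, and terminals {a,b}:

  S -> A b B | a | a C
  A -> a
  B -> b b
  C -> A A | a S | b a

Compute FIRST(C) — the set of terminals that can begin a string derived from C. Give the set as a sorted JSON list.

FIRST sets, iterate to fixpoint:
round 1:
  A via A→a: +{a}
  B via B→b b: +{b}
  C via C→A A: +{a}
  C via C→b a: +{b}
  S via S→A b B: +{a}
  FIRST(S)={a}  FIRST(A)={a}  FIRST(B)={b}  FIRST(C)={a,b}
round 2: — fixpoint
  FIRST(S)={a}  FIRST(A)={a}  FIRST(B)={b}  FIRST(C)={a,b}

FIRST(C) = ["a", "b"]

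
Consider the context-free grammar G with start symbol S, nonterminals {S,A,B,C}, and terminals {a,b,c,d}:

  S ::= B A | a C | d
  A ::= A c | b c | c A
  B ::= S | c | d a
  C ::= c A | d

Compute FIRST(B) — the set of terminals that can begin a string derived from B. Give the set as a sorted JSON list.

Compute FIRST by fixpoint:
[1]
  A via A→b c: +{b}
  A via A→c A: +{c}
  B via B→c: +{c}
  B via B→d a: +{d}
  C via C→c A: +{c}
  C via C→d: +{d}
  S via S→B A: +{c,d}
  S via S→a C: +{a}
  FIRST[S]={a,c,d}  FIRST[A]={b,c}  FIRST[B]={c,d}  FIRST[C]={c,d}
[2]
  B via B→S: +{a}
  FIRST[S]={a,c,d}  FIRST[A]={b,c}  FIRST[B]={a,c,d}  FIRST[C]={c,d}
[3] — fixpoint
  FIRST[S]={a,c,d}  FIRST[A]={b,c}  FIRST[B]={a,c,d}  FIRST[C]={c,d}

FIRST(B) = ["a", "c", "d"]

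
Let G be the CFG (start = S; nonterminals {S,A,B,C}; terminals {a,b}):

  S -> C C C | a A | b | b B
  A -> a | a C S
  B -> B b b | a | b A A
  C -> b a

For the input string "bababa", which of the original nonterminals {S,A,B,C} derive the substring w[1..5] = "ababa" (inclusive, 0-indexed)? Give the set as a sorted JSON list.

CNF form of G:
  S -> C X5 | T0 A | T1 B | b
  A -> T0 X2 | a
  B -> B X3 | T1 X4 | a
  C -> T1 T0
  T0 -> a
  T1 -> b
  X2 -> C S
  X3 -> T1 T1
  X4 -> A A
  X5 -> C C

Fill CYK table bottom-up (cells [i..j] with 1 ≤ i ≤ j ≤ 5 only):
  [1..1]={A,B,T0}  "a"  orig:{A,B}
  [2..2]={S,T1}  "b"  orig:{S}
  [3..3]={A,B,T0}  "a"  orig:{A,B}
  [4..4]={S,T1}  "b"  orig:{S}
  [5..5]={A,B,T0}  "a"  orig:{A,B}
  [1..2]=∅  "ab"
  [2..3]={C,S}  "ba"
  [3..4]=∅  "ab"
  [4..5]={C,S}  "ba"
  [1..3]=∅  "aba"
  [2..4]={X2}  "bab"  orig:{}
  [3..5]=∅  "aba"
  [1..4]={A}  "abab"
  [2..5]={X2,X5}  "baba"  orig:{}
  [1..5]={A,X4}  "ababa"  orig:{A}

Original NTs in T[1,5] deriving "ababa": ["A"]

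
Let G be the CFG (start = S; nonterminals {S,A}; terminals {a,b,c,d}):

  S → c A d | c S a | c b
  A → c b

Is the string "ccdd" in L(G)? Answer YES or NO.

CNF form of G:
  S -> T0 T1 | T0 X4 | T0 X5
  A -> T0 T1
  T0 -> c
  T1 -> b
  T2 -> d
  T3 -> a
  X4 -> A T2
  X5 -> S T3

CYK fill:
  [0..0]={T0}  "c"  orig:{}
  [1..1]={T0}  "c"  orig:{}
  [2..2]={T2}  "d"  orig:{}
  [3..3]={T2}  "d"  orig:{}
  [0..1]=∅  "cc"
  [1..2]=∅  "cd"
  [2..3]=∅  "dd"
  [0..2]=∅  "ccd"
  [1..3]=∅  "cdd"
  [0..3]=∅  "ccdd"

S ∉ T[0,3] ⇒ NO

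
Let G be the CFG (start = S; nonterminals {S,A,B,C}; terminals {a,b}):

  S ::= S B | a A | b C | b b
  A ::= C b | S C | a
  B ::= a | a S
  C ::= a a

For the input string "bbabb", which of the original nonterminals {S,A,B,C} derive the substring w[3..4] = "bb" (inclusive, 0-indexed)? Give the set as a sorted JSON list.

CNF form of G:
  S -> S B | T0 C | T0 T0 | T1 A
  A -> C T0 | S C | a
  B -> T1 S | a
  C -> T1 T1
  T0 -> b
  T1 -> a

Fill CYK table bottom-up — only the sub-triangle for w[3..4]:
  [3..3]={T0}  "b"  orig:{}
  [4..4]={T0}  "b"  orig:{}
  [3..4]={S}  "bb"

Original NTs in T[3,4] deriving "bb": ["S"]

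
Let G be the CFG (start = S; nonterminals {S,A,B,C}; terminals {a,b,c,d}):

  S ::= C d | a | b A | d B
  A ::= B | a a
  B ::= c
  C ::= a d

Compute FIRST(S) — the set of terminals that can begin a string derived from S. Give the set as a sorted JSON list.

FIRST iteration:
iter 1:
  A via A→a a: +{a}
  B via B→c: +{c}
  C via C→a d: +{a}
  S via S→C d: +{a}
  S via S→b A: +{b}
  S via S→d B: +{d}
  FIRST(S)={a,b,d}  FIRST(A)={a}  FIRST(B)={c}  FIRST(C)={a}
iter 2:
  A via A→B: +{c}
  FIRST(S)={a,b,d}  FIRST(A)={a,c}  FIRST(B)={c}  FIRST(C)={a}
iter 3: (no change)
  FIRST(S)={a,b,d}  FIRST(A)={a,c}  FIRST(B)={c}  FIRST(C)={a}

FIRST(S) = ["a", "b", "d"]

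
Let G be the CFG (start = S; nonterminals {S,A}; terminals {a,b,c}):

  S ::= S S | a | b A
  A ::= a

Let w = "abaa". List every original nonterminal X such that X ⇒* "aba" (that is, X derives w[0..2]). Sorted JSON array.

CNF form of G:
  S -> S S | T0 A | a
  A -> a
  T0 -> b

CYK fill (cells [i..j] with 0 ≤ i ≤ j ≤ 2 only):
  cell(0,0) a: {A,S}
  cell(1,1) b: {T0}  orig:{}
  cell(2,2) a: {A,S}
  cell(0,1) ab: ∅
  cell(1,2) ba: {S}
  cell(0,2) aba: {S}

Original NTs in T[0,2] deriving "aba": ["S"]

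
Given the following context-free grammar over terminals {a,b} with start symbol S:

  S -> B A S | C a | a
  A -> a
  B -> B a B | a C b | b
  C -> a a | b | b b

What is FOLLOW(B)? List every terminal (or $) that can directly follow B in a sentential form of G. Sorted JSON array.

Compute FIRST by fixpoint:
iter 1:
  A via A→a: +{a}
  B via B→a C b: +{a}
  B via B→b: +{b}
  C via C→a a: +{a}
  C via C→b: +{b}
  S via S→B A S: +{a,b}
  FIRST(S)={a,b}  FIRST(A)={a}  FIRST(B)={a,b}  FIRST(C)={a,b}
iter 2: — fixpoint
  FIRST(S)={a,b}  FIRST(A)={a}  FIRST(B)={a,b}  FIRST(C)={a,b}

FOLLOW iteration:
seed FOLLOW(S) with $
[1]
  B→B a B: FOLLOW(B) ⊇ FIRST(a) = {a}; new: +{a}
  B→a C b: FOLLOW(C) ⊇ FIRST(b) = {b}; new: +{b}
  S→B A S: FOLLOW(A) ⊇ FIRST(S) = {a,b}; new: +{a,b}
  S→C a: FOLLOW(C) ⊇ FIRST(a) = {a}; new: +{a}
  FOLLOW[S]={$}  FOLLOW[A]={a,b}  FOLLOW[B]={a}  FOLLOW[C]={a,b}
[2] (stable)
  FOLLOW[S]={$}  FOLLOW[A]={a,b}  FOLLOW[B]={a}  FOLLOW[C]={a,b}

FOLLOW(B) = ["a"]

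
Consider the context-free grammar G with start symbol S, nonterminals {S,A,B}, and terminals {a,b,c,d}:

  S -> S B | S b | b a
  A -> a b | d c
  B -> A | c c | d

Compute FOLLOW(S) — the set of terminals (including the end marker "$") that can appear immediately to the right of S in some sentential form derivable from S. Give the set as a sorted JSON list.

Compute FIRST by fixpoint:
iter 1:
  A via A→a b: +{a}
  A via A→d c: +{d}
  B via B→A: +{a,d}
  B via B→c c: +{c}
  S via S→b a: +{b}
  S: {b}  A: {a,d}  B: {a,c,d}
iter 2: done
  S: {b}  A: {a,d}  B: {a,c,d}

Compute FOLLOW by fixpoint:
seed FOLLOW(S) with $
iter 1:
  S→S B: FOLLOW(S) ⊇ FIRST(B) = {a,c,d}; new: +{a,c,d}
  S→S B: FOLLOW(B) ⊇ FOLLOW(S) ⊇ {$,a,c,d}; new: +{$,a,c,d}
  S→S b: FOLLOW(S) ⊇ FIRST(b) = {b}; new: +{b}
  S: {$,a,b,c,d}  A: {}  B: {$,a,c,d}
iter 2:
  B→A: FOLLOW(A) ⊇ FOLLOW(B) ⊇ {$,a,c,d}; new: +{$,a,c,d}
  S→S B: FOLLOW(B) ⊇ FOLLOW(S) ⊇ {$,a,b,c,d}; new: +{b}
  S: {$,a,b,c,d}  A: {$,a,c,d}  B: {$,a,b,c,d}
iter 3:
  B→A: FOLLOW(A) ⊇ FOLLOW(B) ⊇ {$,a,b,c,d}; new: +{b}
  S: {$,a,b,c,d}  A: {$,a,b,c,d}  B: {$,a,b,c,d}
iter 4: done
  S: {$,a,b,c,d}  A: {$,a,b,c,d}  B: {$,a,b,c,d}

FOLLOW(S) = ["$", "a", "b", "c", "d"]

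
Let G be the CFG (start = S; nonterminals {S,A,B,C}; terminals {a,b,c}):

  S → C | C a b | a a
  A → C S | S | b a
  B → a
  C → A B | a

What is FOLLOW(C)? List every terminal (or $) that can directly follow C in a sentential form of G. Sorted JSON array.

FIRST iteration:
iter 1:
  A via A→b a: +{b}
  B via B→a: +{a}
  C via C→A B: +{b}
  C via C→a: +{a}
  S via S→C: +{a,b}
  FIRST(S)={a,b}  FIRST(A)={b}  FIRST(B)={a}  FIRST(C)={a,b}
iter 2:
  A via A→C S: +{a}
  FIRST(S)={a,b}  FIRST(A)={a,b}  FIRST(B)={a}  FIRST(C)={a,b}
iter 3: done
  FIRST(S)={a,b}  FIRST(A)={a,b}  FIRST(B)={a}  FIRST(C)={a,b}

FOLLOW sets:
initialize: $ ∈ FOLLOW(S)
[1]
  A→C S: FOLLOW(C) ⊇ FIRST(S) = {a,b}; new: +{a,b}
  C→A B: FOLLOW(A) ⊇ FIRST(B) = {a}; new: +{a}
  C→A B: FOLLOW(B) ⊇ FOLLOW(C) ⊇ {a,b}; new: +{a,b}
  S→C: FOLLOW(C) ⊇ FOLLOW(S) ⊇ {$}; new: +{$}
  FOLLOW(S)={$}  FOLLOW(A)={a}  FOLLOW(B)={a,b}  FOLLOW(C)={$,a,b}
[2]
  A→C S: FOLLOW(S) ⊇ FOLLOW(A) ⊇ {a}; new: +{a}
  C→A B: FOLLOW(B) ⊇ FOLLOW(C) ⊇ {$,a,b}; new: +{$}
  FOLLOW(S)={$,a}  FOLLOW(A)={a}  FOLLOW(B)={$,a,b}  FOLLOW(C)={$,a,b}
[3] — fixpoint
  FOLLOW(S)={$,a}  FOLLOW(A)={a}  FOLLOW(B)={$,a,b}  FOLLOW(C)={$,a,b}

FOLLOW(C) = ["$", "a", "b"]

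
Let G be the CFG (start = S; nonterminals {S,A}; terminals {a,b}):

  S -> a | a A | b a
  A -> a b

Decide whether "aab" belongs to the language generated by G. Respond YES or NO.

CNF form of G:
  S -> T0 A | T1 T0 | a
  A -> T0 T1
  T0 -> a
  T1 -> b

CYK fill:
  cell(0,0) a: {S,T0}  orig:{S}
  cell(1,1) a: {S,T0}  orig:{S}
  cell(2,2) b: {T1}  orig:{}
  cell(0,1) aa: ∅
  cell(1,2) ab: {A}
  cell(0,2) aab: {S}

S ∈ T[0,2] ⇒ YES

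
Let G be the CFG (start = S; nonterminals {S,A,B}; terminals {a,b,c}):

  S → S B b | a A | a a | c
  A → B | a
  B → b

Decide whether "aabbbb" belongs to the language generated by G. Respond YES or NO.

CNF form of G:
  S -> S X2 | T1 A | T1 T1 | c
  A -> a | b
  B -> b
  T0 -> b
  T1 -> a
  X2 -> B T0

CYK fill:
  [0..0]={A,T1}  "a"  orig:{A}
  [1..1]={A,T1}  "a"  orig:{A}
  [2..2]={A,B,T0}  "b"  orig:{A,B}
  [3..3]={A,B,T0}  "b"  orig:{A,B}
  [4..4]={A,B,T0}  "b"  orig:{A,B}
  [5..5]={A,B,T0}  "b"  orig:{A,B}
  [0..1]={S}  "aa"
  [1..2]={S}  "ab"
  [2..3]={X2}  "bb"  orig:{}
  [3..4]={X2}  "bb"  orig:{}
  [4..5]={X2}  "bb"  orig:{}
  [0..2]=∅  "aab"
  [1..3]=∅  "abb"
  [2..4]=∅  "bbb"
  [3..5]=∅  "bbb"
  [0..3]={S}  "aabb"
  [1..4]={S}  "abbb"
  [2..5]=∅  "bbbb"
  [0..4]=∅  "aabbb"
  [1..5]=∅  "abbbb"
  [0..5]={S}  "aabbbb"

S ∈ T[0,5] ⇒ YES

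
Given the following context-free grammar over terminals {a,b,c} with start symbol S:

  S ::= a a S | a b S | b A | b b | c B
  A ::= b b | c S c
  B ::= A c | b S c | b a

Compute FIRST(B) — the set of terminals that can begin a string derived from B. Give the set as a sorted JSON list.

Compute FIRST by fixpoint:
iter 1:
  A via A→b b: +{b}
  A via A→c S c: +{c}
  B via B→A c: +{b,c}
  S via S→a a S: +{a}
  S via S→b A: +{b}
  S via S→c B: +{c}
  FIRST[S]={a,b,c}  FIRST[A]={b,c}  FIRST[B]={b,c}
iter 2: — fixpoint
  FIRST[S]={a,b,c}  FIRST[A]={b,c}  FIRST[B]={b,c}

FIRST(B) = ["b", "c"]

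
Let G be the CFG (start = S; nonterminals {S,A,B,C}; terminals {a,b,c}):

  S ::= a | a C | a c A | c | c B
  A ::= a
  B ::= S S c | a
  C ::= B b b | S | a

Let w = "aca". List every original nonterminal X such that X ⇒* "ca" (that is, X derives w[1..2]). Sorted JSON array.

CNF form of G:
  S -> T0 B | T2 C | T2 X6 | a | c
  A -> a
  B -> S X3 | a
  C -> B X4 | T0 B | T2 C | T2 X5 | a | c
  T0 -> c
  T1 -> b
  T2 -> a
  X3 -> S T0
  X4 -> T1 T1
  X5 -> T0 A
  X6 -> T0 A

CYK fill — only the sub-triangle for w[1..2]:
  cell(1,1) c: {C,S,T0}  orig:{C,S}
  cell(2,2) a: {A,B,C,S,T2}  orig:{A,B,C,S}
  cell(1,2) ca: {C,S,X5,X6}  orig:{C,S}

Original NTs in T[1,2] deriving "ca": ["C", "S"]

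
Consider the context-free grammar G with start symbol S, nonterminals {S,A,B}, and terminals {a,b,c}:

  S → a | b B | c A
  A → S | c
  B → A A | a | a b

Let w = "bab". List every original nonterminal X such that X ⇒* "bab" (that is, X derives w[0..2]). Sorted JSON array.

Convert to CNF:
  S -> T0 B | T1 A | a
  A -> T0 B | T1 A | a | c
  B -> A A | T2 T0 | a
  T0 -> b
  T1 -> c
  T2 -> a

Fill CYK table bottom-up, restricted to cells inside w[0..2]:
  T[0,0] 'b' = {T0}  orig:{}
  T[1,1] 'a' = {A,B,S,T2}  orig:{A,B,S}
  T[2,2] 'b' = {T0}  orig:{}
  T[0,1] 'ba' = {A,S}
  T[1,2] 'ab' = {B}
  T[0,2] 'bab' = {A,S}

Original NTs in T[0,2] deriving "bab": ["A", "S"]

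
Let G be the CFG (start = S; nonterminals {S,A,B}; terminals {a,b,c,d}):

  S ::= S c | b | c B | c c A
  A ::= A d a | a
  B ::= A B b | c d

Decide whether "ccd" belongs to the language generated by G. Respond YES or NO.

CNF form of G:
  S -> S T3 | T3 B | T3 X6 | b
  A -> A X4 | a
  B -> A X5 | T3 T0
  T0 -> d
  T1 -> a
  T2 -> b
  T3 -> c
  X4 -> T0 T1
  X5 -> B T2
  X6 -> T3 A

Fill CYK table bottom-up:
  [0..0]={T3}  "c"  orig:{}
  [1..1]={T3}  "c"  orig:{}
  [2..2]={T0}  "d"  orig:{}
  [0..1]=∅  "cc"
  [1..2]={B}  "cd"
  [0..2]={S}  "ccd"

S ∈ T[0,2] ⇒ YES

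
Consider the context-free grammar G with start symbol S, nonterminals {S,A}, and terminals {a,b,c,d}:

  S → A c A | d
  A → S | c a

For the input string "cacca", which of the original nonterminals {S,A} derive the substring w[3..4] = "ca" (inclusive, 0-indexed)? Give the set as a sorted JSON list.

Convert to CNF:
  S -> A X3 | d
  A -> A X2 | T0 T1 | d
  T0 -> c
  T1 -> a
  X2 -> T0 A
  X3 -> T0 A

CYK table (by increasing span) (cells [i..j] with 3 ≤ i ≤ j ≤ 4 only):
  [3..3]={T0}  "c"  orig:{}
  [4..4]={T1}  "a"  orig:{}
  [3..4]={A}  "ca"

Original NTs in T[3,4] deriving "ca": ["A"]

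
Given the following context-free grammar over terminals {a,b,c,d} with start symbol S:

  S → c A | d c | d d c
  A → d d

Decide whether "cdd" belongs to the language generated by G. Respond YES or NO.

Convert to CNF:
  S -> T0 T1 | T0 X2 | T1 A
  A -> T0 T0
  T0 -> d
  T1 -> c
  X2 -> T0 T1

CYK fill:
  [0..0]={T1}  "c"  orig:{}
  [1..1]={T0}  "d"  orig:{}
  [2..2]={T0}  "d"  orig:{}
  [0..1]=∅  "cd"
  [1..2]={A}  "dd"
  [0..2]={S}  "cdd"

S ∈ T[0,2] ⇒ YES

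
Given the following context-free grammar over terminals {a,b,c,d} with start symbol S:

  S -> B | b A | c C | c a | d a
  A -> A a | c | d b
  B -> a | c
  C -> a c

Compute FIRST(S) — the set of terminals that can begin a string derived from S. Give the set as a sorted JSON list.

FIRST sets, iterate to fixpoint:
round 1:
  A via A→c: +{c}
  A via A→d b: +{d}
  B via B→a: +{a}
  B via B→c: +{c}
  C via C→a c: +{a}
  S via S→B: +{a,c}
  S via S→b A: +{b}
  S via S→d a: +{d}
  FIRST(S)={a,b,c,d}  FIRST(A)={c,d}  FIRST(B)={a,c}  FIRST(C)={a}
round 2: — fixpoint
  FIRST(S)={a,b,c,d}  FIRST(A)={c,d}  FIRST(B)={a,c}  FIRST(C)={a}

FIRST(S) = ["a", "b", "c", "d"]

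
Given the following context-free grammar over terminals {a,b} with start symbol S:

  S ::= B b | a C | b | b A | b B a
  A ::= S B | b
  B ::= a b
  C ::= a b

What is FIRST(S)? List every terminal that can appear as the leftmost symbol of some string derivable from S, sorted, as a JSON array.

FIRST iteration:
pass 1:
  A via A→b: +{b}
  B via B→a b: +{a}
  C via C→a b: +{a}
  S via S→B b: +{a}
  S via S→b: +{b}
  FIRST[S]={a,b}  FIRST[A]={b}  FIRST[B]={a}  FIRST[C]={a}
pass 2:
  A via A→S B: +{a}
  FIRST[S]={a,b}  FIRST[A]={a,b}  FIRST[B]={a}  FIRST[C]={a}
pass 3: — fixpoint
  FIRST[S]={a,b}  FIRST[A]={a,b}  FIRST[B]={a}  FIRST[C]={a}

FIRST(S) = ["a", "b"]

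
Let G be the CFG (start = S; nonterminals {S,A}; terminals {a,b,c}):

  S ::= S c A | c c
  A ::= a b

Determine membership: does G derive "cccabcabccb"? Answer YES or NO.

CNF form of G:
  S -> S X3 | T2 T2
  A -> T0 T1
  T0 -> a
  T1 -> b
  T2 -> c
  X3 -> T2 A

CYK table (by increasing span):
  cell(0,0) c: {T2}  orig:{}
  cell(1,1) c: {T2}  orig:{}
  cell(2,2) c: {T2}  orig:{}
  cell(3,3) a: {T0}  orig:{}
  cell(4,4) b: {T1}  orig:{}
  cell(5,5) c: {T2}  orig:{}
  cell(6,6) a: {T0}  orig:{}
  cell(7,7) b: {T1}  orig:{}
  cell(8,8) c: {T2}  orig:{}
  cell(9,9) c: {T2}  orig:{}
  cell(10,10) b: {T1}  orig:{}
  cell(0,1) cc: {S}
  cell(1,2) cc: {S}
  cell(2,3) ca: ∅
  cell(3,4) ab: {A}
  cell(4,5) bc: ∅
  cell(5,6) ca: ∅
  cell(6,7) ab: {A}
  cell(7,8) bc: ∅
  cell(8,9) cc: {S}
  cell(9,10) cb: ∅
  cell(0,2) ccc: ∅
  cell(1,3) cca: ∅
  cell(2,4) cab: {X3}  orig:{}
  cell(3,5) abc: ∅
  cell(4,6) bca: ∅
  cell(5,7) cab: {X3}  orig:{}
  cell(6,8) abc: ∅
  cell(7,9) bcc: ∅
  cell(8,10) ccb: ∅
  cell(0,3) ccca: ∅
  cell(1,4) ccab: ∅
  cell(2,5) cabc: ∅
  cell(3,6) abca: ∅
  cell(4,7) bcab: ∅
  cell(5,8) cabc: ∅
  cell(6,9) abcc: ∅
  cell(7,10) bccb: ∅
  cell(0,4) cccab: {S}
  cell(1,5) ccabc: ∅
  cell(2,6) cabca: ∅
  cell(3,7) abcab: ∅
  cell(4,8) bcabc: ∅
  cell(5,9) cabcc: ∅
  cell(6,10) abccb: ∅
  cell(0,5) cccabc: ∅
  cell(1,6) ccabca: ∅
  cell(2,7) cabcab: ∅
  cell(3,8) abcabc: ∅
  cell(4,9) bcabcc: ∅
  cell(5,10) cabccb: ∅
  cell(0,6) cccabca: ∅
  cell(1,7) ccabcab: ∅
  cell(2,8) cabcabc: ∅
  cell(3,9) abcabcc: ∅
  cell(4,10) bcabccb: ∅
  cell(0,7) cccabcab: {S}
  cell(1,8) ccabcabc: ∅
  cell(2,9) cabcabcc: ∅
  cell(3,10) abcabccb: ∅
  cell(0,8) cccabcabc: ∅
  cell(1,9) ccabcabcc: ∅
  cell(2,10) cabcabccb: ∅
  cell(0,9) cccabcabcc: ∅
  cell(1,10) ccabcabccb: ∅
  cell(0,10) cccabcabccb: ∅

S ∉ T[0,10] ⇒ NO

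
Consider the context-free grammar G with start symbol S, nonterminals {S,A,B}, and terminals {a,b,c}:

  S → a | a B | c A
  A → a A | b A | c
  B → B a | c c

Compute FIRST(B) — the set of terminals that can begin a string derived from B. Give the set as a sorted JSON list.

FIRST sets, iterate to fixpoint:
[1]
  A via A→a A: +{a}
  A via A→b A: +{b}
  A via A→c: +{c}
  B via B→c c: +{c}
  S via S→a: +{a}
  S via S→c A: +{c}
  FIRST[S]={a,c}  FIRST[A]={a,b,c}  FIRST[B]={c}
[2] (stable)
  FIRST[S]={a,c}  FIRST[A]={a,b,c}  FIRST[B]={c}

FIRST(B) = ["c"]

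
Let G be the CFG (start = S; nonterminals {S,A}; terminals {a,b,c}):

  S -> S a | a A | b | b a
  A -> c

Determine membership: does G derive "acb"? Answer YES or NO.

Convert to CNF:
  S -> S T0 | T0 A | T1 T0 | b
  A -> c
  T0 -> a
  T1 -> b

CYK table (by increasing span):
  cell(0,0) a: {T0}  orig:{}
  cell(1,1) c: {A}
  cell(2,2) b: {S,T1}  orig:{S}
  cell(0,1) ac: {S}
  cell(1,2) cb: ∅
  cell(0,2) acb: ∅

S ∉ T[0,2] ⇒ NO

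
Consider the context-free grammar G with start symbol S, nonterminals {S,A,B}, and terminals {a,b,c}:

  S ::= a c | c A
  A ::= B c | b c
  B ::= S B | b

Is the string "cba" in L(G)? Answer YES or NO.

CNF form of G:
  S -> T0 A | T2 T0
  A -> B T0 | T1 T0
  B -> S B | b
  T0 -> c
  T1 -> b
  T2 -> a

CYK fill:
  T[0,0] 'c' = {T0}  orig:{}
  T[1,1] 'b' = {B,T1}  orig:{B}
  T[2,2] 'a' = {T2}  orig:{}
  T[0,1] 'cb' = ∅
  T[1,2] 'ba' = ∅
  T[0,2] 'cba' = ∅

S ∉ T[0,2] ⇒ NO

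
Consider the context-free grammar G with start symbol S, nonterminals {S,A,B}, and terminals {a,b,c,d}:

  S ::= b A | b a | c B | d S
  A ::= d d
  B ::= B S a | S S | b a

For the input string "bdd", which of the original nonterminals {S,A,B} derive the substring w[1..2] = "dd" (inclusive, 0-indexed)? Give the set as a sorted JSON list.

Convert to CNF:
  S -> T0 S | T2 A | T2 T1 | T3 B
  A -> T0 T0
  B -> B X4 | S S | T2 T1
  T0 -> d
  T1 -> a
  T2 -> b
  T3 -> c
  X4 -> S T1

CYK table (by increasing span) (cells [i..j] with 1 ≤ i ≤ j ≤ 2 only):
  cell(1,1) d: {T0}  orig:{}
  cell(2,2) d: {T0}  orig:{}
  cell(1,2) dd: {A}

Original NTs in T[1,2] deriving "dd": ["A"]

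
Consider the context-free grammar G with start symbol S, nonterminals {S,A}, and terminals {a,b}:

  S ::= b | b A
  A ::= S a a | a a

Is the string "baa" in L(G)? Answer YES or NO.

Convert to CNF:
  S -> T1 A | b
  A -> S X2 | T0 T0
  T0 -> a
  T1 -> b
  X2 -> T0 T0

Fill CYK table bottom-up:
  cell(0,0) b: {S,T1}  orig:{S}
  cell(1,1) a: {T0}  orig:{}
  cell(2,2) a: {T0}  orig:{}
  cell(0,1) ba: ∅
  cell(1,2) aa: {A,X2}  orig:{A}
  cell(0,2) baa: {A,S}

S ∈ T[0,2] ⇒ YES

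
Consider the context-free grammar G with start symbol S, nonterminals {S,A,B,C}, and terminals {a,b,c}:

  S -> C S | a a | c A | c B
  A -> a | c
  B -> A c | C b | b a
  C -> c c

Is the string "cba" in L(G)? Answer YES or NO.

Convert to CNF:
  S -> C S | T0 A | T0 B | T2 T2
  A -> a | c
  B -> A T0 | C T1 | T1 T2
  C -> T0 T0
  T0 -> c
  T1 -> b
  T2 -> a

CYK fill:
  cell(0,0) c: {A,T0}  orig:{A}
  cell(1,1) b: {T1}  orig:{}
  cell(2,2) a: {A,T2}  orig:{A}
  cell(0,1) cb: ∅
  cell(1,2) ba: {B}
  cell(0,2) cba: {S}

S ∈ T[0,2] ⇒ YES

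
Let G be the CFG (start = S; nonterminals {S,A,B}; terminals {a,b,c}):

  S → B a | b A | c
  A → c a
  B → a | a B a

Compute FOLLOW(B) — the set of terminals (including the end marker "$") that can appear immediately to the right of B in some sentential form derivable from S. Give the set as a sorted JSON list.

FIRST sets, iterate to fixpoint:
iter 1:
  A via A→c a: +{c}
  B via B→a: +{a}
  S via S→B a: +{a}
  S via S→b A: +{b}
  S via S→c: +{c}
  FIRST(S)={a,b,c}  FIRST(A)={c}  FIRST(B)={a}
iter 2: done
  FIRST(S)={a,b,c}  FIRST(A)={c}  FIRST(B)={a}

FOLLOW iteration:
initialize: $ ∈ FOLLOW(S)
iter 1:
  B→a B a: FOLLOW(B) ⊇ FIRST(a) = {a}; new: +{a}
  S→b A: FOLLOW(A) ⊇ FOLLOW(S) ⊇ {$}; new: +{$}
  FOLLOW[S]={$}  FOLLOW[A]={$}  FOLLOW[B]={a}
iter 2: done
  FOLLOW[S]={$}  FOLLOW[A]={$}  FOLLOW[B]={a}

FOLLOW(B) = ["a"]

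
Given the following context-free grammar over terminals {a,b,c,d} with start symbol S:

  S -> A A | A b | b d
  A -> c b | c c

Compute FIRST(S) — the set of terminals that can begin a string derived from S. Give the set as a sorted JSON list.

Compute FIRST by fixpoint:
iter 1:
  A via A→c b: +{c}
  S via S→A A: +{c}
  S via S→b d: +{b}
  FIRST(S)={b,c}  FIRST(A)={c}
iter 2: (stable)
  FIRST(S)={b,c}  FIRST(A)={c}

FIRST(S) = ["b", "c"]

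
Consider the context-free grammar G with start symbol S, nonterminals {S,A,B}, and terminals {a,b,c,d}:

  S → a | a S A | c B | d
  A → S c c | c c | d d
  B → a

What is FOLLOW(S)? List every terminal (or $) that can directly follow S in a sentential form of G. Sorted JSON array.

FIRST iteration:
pass 1:
  A via A→c c: +{c}
  A via A→d d: +{d}
  B via B→a: +{a}
  S via S→a: +{a}
  S via S→c B: +{c}
  S via S→d: +{d}
  S: {a,c,d}  A: {c,d}  B: {a}
pass 2:
  A via A→S c c: +{a}
  S: {a,c,d}  A: {a,c,d}  B: {a}
pass 3: (stable)
  S: {a,c,d}  A: {a,c,d}  B: {a}

FOLLOW sets:
seed FOLLOW(S) with $
pass 1:
  A→S c c: FOLLOW(S) ⊇ FIRST(c) = {c}; new: +{c}
  S→a S A: FOLLOW(S) ⊇ FIRST(A) = {a,c,d}; new: +{a,d}
  S→a S A: FOLLOW(A) ⊇ FOLLOW(S) ⊇ {$,a,c,d}; new: +{$,a,c,d}
  S→c B: FOLLOW(B) ⊇ FOLLOW(S) ⊇ {$,a,c,d}; new: +{$,a,c,d}
  S: {$,a,c,d}  A: {$,a,c,d}  B: {$,a,c,d}
pass 2: (stable)
  S: {$,a,c,d}  A: {$,a,c,d}  B: {$,a,c,d}

FOLLOW(S) = ["$", "a", "c", "d"]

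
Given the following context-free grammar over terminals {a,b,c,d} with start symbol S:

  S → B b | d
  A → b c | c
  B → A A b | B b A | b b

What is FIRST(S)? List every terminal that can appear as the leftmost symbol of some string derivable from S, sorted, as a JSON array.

Compute FIRST by fixpoint:
iter 1:
  A via A→b c: +{b}
  A via A→c: +{c}
  B via B→A A b: +{b,c}
  S via S→B b: +{b,c}
  S via S→d: +{d}
  FIRST[S]={b,c,d}  FIRST[A]={b,c}  FIRST[B]={b,c}
iter 2: — fixpoint
  FIRST[S]={b,c,d}  FIRST[A]={b,c}  FIRST[B]={b,c}

FIRST(S) = ["b", "c", "d"]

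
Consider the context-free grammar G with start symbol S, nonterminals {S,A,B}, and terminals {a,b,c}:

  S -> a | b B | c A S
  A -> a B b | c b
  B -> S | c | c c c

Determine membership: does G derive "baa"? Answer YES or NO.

Convert to CNF:
  S -> T1 B | T2 X6 | a
  A -> T0 X3 | T2 T1
  B -> T1 B | T2 X4 | T2 X5 | a | c
  T0 -> a
  T1 -> b
  T2 -> c
  X3 -> B T1
  X4 -> A S
  X5 -> T2 T2
  X6 -> A S

CYK fill:
  [0..0]={T1}  "b"  orig:{}
  [1..1]={B,S,T0}  "a"  orig:{B,S}
  [2..2]={B,S,T0}  "a"  orig:{B,S}
  [0..1]={B,S}  "ba"
  [1..2]=∅  "aa"
  [0..2]=∅  "baa"

S ∉ T[0,2] ⇒ NO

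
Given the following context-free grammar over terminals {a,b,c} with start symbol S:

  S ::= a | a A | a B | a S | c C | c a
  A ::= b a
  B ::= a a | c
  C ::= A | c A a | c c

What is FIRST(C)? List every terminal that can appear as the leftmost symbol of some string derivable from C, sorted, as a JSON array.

FIRST iteration:
[1]
  A via A→b a: +{b}
  B via B→a a: +{a}
  B via B→c: +{c}
  C via C→A: +{b}
  C via C→c A a: +{c}
  S via S→a: +{a}
  S via S→c C: +{c}
  FIRST[S]={a,c}  FIRST[A]={b}  FIRST[B]={a,c}  FIRST[C]={b,c}
[2] (stable)
  FIRST[S]={a,c}  FIRST[A]={b}  FIRST[B]={a,c}  FIRST[C]={b,c}

FIRST(C) = ["b", "c"]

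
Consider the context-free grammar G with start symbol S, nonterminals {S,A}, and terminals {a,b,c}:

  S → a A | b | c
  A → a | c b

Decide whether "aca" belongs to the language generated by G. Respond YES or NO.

CNF form of G:
  S -> T2 A | b | c
  A -> T0 T1 | a
  T0 -> c
  T1 -> b
  T2 -> a

CYK table (by increasing span):
  cell(0,0) a: {A,T2}  orig:{A}
  cell(1,1) c: {S,T0}  orig:{S}
  cell(2,2) a: {A,T2}  orig:{A}
  cell(0,1) ac: ∅
  cell(1,2) ca: ∅
  cell(0,2) aca: ∅

S ∉ T[0,2] ⇒ NO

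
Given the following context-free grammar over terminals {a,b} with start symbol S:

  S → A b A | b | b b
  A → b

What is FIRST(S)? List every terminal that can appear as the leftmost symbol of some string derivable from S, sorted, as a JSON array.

FIRST sets, iterate to fixpoint:
round 1:
  A via A→b: +{b}
  S via S→A b A: +{b}
  FIRST(S)={b}  FIRST(A)={b}
round 2: (no change)
  FIRST(S)={b}  FIRST(A)={b}

FIRST(S) = ["b"]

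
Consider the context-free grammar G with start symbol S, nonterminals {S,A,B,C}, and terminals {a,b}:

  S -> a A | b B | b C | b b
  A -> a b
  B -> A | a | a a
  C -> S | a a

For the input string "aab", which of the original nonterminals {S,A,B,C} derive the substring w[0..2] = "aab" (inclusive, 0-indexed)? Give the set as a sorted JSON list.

Convert to CNF:
  S -> T0 A | T1 B | T1 C | T1 T1
  A -> T0 T1
  B -> T0 T0 | T0 T1 | a
  C -> T0 A | T0 T0 | T1 B | T1 C | T1 T1
  T0 -> a
  T1 -> b

CYK table (by increasing span), restricted to cells inside w[0..2]:
  [0..0]={B,T0}  "a"  orig:{B}
  [1..1]={B,T0}  "a"  orig:{B}
  [2..2]={T1}  "b"  orig:{}
  [0..1]={B,C}  "aa"
  [1..2]={A,B}  "ab"
  [0..2]={C,S}  "aab"

Original NTs in T[0,2] deriving "aab": ["C", "S"]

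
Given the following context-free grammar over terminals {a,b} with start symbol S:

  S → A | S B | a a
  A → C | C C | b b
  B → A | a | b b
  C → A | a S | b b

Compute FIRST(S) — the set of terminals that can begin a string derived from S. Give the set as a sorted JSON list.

FIRST sets, iterate to fixpoint:
round 1:
  A via A→b b: +{b}
  B via B→A: +{b}
  B via B→a: +{a}
  C via C→A: +{b}
  C via C→a S: +{a}
  S via S→A: +{b}
  S via S→a a: +{a}
  FIRST[S]={a,b}  FIRST[A]={b}  FIRST[B]={a,b}  FIRST[C]={a,b}
round 2:
  A via A→C: +{a}
  FIRST[S]={a,b}  FIRST[A]={a,b}  FIRST[B]={a,b}  FIRST[C]={a,b}
round 3: done
  FIRST[S]={a,b}  FIRST[A]={a,b}  FIRST[B]={a,b}  FIRST[C]={a,b}

FIRST(S) = ["a", "b"]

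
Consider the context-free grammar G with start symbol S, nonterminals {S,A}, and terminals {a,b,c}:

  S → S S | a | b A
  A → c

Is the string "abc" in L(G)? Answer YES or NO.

Convert to CNF:
  S -> S S | T0 A | a
  A -> c
  T0 -> b

CYK fill:
  T[0,0] 'a' = {S}
  T[1,1] 'b' = {T0}  orig:{}
  T[2,2] 'c' = {A}
  T[0,1] 'ab' = ∅
  T[1,2] 'bc' = {S}
  T[0,2] 'abc' = {S}

S ∈ T[0,2] ⇒ YES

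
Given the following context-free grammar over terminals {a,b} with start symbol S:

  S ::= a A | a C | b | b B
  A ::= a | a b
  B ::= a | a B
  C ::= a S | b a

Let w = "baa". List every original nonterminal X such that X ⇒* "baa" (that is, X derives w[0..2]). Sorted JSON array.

Convert to CNF:
  S -> T0 A | T0 C | T1 B | b
  A -> T0 T1 | a
  B -> T0 B | a
  C -> T0 S | T1 T0
  T0 -> a
  T1 -> b

CYK fill, restricted to cells inside w[0..2]:
  [0..0]={S,T1}  "b"  orig:{S}
  [1..1]={A,B,T0}  "a"  orig:{A,B}
  [2..2]={A,B,T0}  "a"  orig:{A,B}
  [0..1]={C,S}  "ba"
  [1..2]={B,S}  "aa"
  [0..2]={S}  "baa"

Original NTs in T[0,2] deriving "baa": ["S"]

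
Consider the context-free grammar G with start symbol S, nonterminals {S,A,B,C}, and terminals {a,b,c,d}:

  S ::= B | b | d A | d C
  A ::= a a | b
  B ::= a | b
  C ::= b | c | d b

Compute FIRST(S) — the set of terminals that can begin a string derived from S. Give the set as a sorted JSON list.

FIRST sets, iterate to fixpoint:
[1]
  A via A→a a: +{a}
  A via A→b: +{b}
  B via B→a: +{a}
  B via B→b: +{b}
  C via C→b: +{b}
  C via C→c: +{c}
  C via C→d b: +{d}
  S via S→B: +{a,b}
  S via S→d A: +{d}
  FIRST(S)={a,b,d}  FIRST(A)={a,b}  FIRST(B)={a,b}  FIRST(C)={b,c,d}
[2] (stable)
  FIRST(S)={a,b,d}  FIRST(A)={a,b}  FIRST(B)={a,b}  FIRST(C)={b,c,d}

FIRST(S) = ["a", "b", "d"]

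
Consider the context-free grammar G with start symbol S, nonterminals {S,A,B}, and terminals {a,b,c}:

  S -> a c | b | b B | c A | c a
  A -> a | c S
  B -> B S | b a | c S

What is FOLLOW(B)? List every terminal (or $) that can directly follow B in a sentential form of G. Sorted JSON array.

Compute FIRST by fixpoint:
pass 1:
  A via A→a: +{a}
  A via A→c S: +{c}
  B via B→b a: +{b}
  B via B→c S: +{c}
  S via S→a c: +{a}
  S via S→b: +{b}
  S via S→c A: +{c}
  FIRST[S]={a,b,c}  FIRST[A]={a,c}  FIRST[B]={b,c}
pass 2: — fixpoint
  FIRST[S]={a,b,c}  FIRST[A]={a,c}  FIRST[B]={b,c}

Compute FOLLOW by fixpoint:
FOLLOW(S) := {$}
iter 1:
  B→B S: FOLLOW(B) ⊇ FIRST(S) = {a,b,c}; new: +{a,b,c}
  B→B S: FOLLOW(S) ⊇ FOLLOW(B) ⊇ {a,b,c}; new: +{a,b,c}
  S→b B: FOLLOW(B) ⊇ FOLLOW(S) ⊇ {$,a,b,c}; new: +{$}
  S→c A: FOLLOW(A) ⊇ FOLLOW(S) ⊇ {$,a,b,c}; new: +{$,a,b,c}
  FOLLOW(S)={$,a,b,c}  FOLLOW(A)={$,a,b,c}  FOLLOW(B)={$,a,b,c}
iter 2: — fixpoint
  FOLLOW(S)={$,a,b,c}  FOLLOW(A)={$,a,b,c}  FOLLOW(B)={$,a,b,c}

FOLLOW(B) = ["$", "a", "b", "c"]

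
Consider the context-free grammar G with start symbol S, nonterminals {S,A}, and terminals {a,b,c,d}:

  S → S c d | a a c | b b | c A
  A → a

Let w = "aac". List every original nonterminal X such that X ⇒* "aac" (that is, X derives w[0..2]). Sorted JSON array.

Convert to CNF:
  S -> S X4 | T0 A | T2 X5 | T3 T3
  A -> a
  T0 -> c
  T1 -> d
  T2 -> a
  T3 -> b
  X4 -> T0 T1
  X5 -> T2 T0

Fill CYK table bottom-up (cells [i..j] with 0 ≤ i ≤ j ≤ 2 only):
  T[0,0] 'a' = {A,T2}  orig:{A}
  T[1,1] 'a' = {A,T2}  orig:{A}
  T[2,2] 'c' = {T0}  orig:{}
  T[0,1] 'aa' = ∅
  T[1,2] 'ac' = {X5}  orig:{}
  T[0,2] 'aac' = {S}

Original NTs in T[0,2] deriving "aac": ["S"]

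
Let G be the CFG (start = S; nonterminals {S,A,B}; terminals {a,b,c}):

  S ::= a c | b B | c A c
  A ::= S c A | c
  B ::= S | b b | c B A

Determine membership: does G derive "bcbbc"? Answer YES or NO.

CNF form of G:
  S -> T0 X6 | T1 T0 | T2 B
  A -> S X3 | c
  B -> T0 X4 | T0 X5 | T1 T0 | T2 B | T2 T2
  T0 -> c
  T1 -> a
  T2 -> b
  X3 -> T0 A
  X4 -> A T0
  X5 -> B A
  X6 -> A T0

CYK fill:
  cell(0,0) b: {T2}  orig:{}
  cell(1,1) c: {A,T0}  orig:{A}
  cell(2,2) b: {T2}  orig:{}
  cell(3,3) b: {T2}  orig:{}
  cell(4,4) c: {A,T0}  orig:{A}
  cell(0,1) bc: ∅
  cell(1,2) cb: ∅
  cell(2,3) bb: {B}
  cell(3,4) bc: ∅
  cell(0,2) bcb: ∅
  cell(1,3) cbb: ∅
  cell(2,4) bbc: {X5}  orig:{}
  cell(0,3) bcbb: ∅
  cell(1,4) cbbc: {B}
  cell(0,4) bcbbc: {B,S}

S ∈ T[0,4] ⇒ YES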